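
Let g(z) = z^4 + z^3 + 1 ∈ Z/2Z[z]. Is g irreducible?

Check for roots in Z/2Z: g(0) = 1; g(1) = 1.
No roots, so no linear factors.
Monic irreducibles of degree 2 over GF(2): z^2 + z + 1.
None of them divide g (all give nonzero remainder).
No irreducible factor of degree ≤ 2 exists, so g is irreducible over GF(2).

Yes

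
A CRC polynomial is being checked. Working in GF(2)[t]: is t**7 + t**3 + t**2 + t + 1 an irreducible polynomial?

Write g(t) = t**7 + t**3 + t**2 + t + 1.
Check for roots in GF(2): g(0) = 1; g(1) = 1.
No roots, so no linear factors.
Monic irreducibles of degree 2 over GF(2): t**2 + t + 1.
None of them divide g (all give nonzero remainder).
Monic irreducibles of degree 3 over GF(2): t**3 + t + 1, t**3 + t**2 + 1.
None of them divide g (all give nonzero remainder).
No irreducible factor of degree ≤ 3 exists, so g is irreducible over GF(2).

Yes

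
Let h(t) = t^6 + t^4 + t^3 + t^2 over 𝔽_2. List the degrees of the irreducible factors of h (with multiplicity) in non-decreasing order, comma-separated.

1, 1, 1, 3

Roots in 𝔽_2: h(0) = 0 → root; h(1) = 0 → root.
Linear factors from roots: (t), (t + 1).
Complete factorization: h(t) = (t + 1)·(t)^2·(t^3 + t^2 + 1).
Factor degrees with multiplicity: 1 + 1 + 1 + 3 = 6.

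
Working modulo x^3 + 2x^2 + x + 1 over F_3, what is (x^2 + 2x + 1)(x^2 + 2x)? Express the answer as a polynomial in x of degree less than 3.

2x + 1

Multiply in F_3[x]: (x^2 + 2x + 1)·(x^2 + 2x) = x^4 + x^3 + 2x^2 + 2x.
Reduce using x^3 ≡ x^2 + 2x + 2 (mod x^3 + 2x^2 + x + 1).
Reduced: 2x + 1.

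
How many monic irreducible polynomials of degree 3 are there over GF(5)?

40

x^(5^3) − x is the product of all monic irreducibles of degree dividing 3; Möbius inversion gives N = (1/3) Σ μ(3/d)·5^d.
Divisors of 3: 1, 3; μ(3/d) for each: -1, 1.
Σ = − 5^1 + 5^3 = 120.
N = 120/3 = 40.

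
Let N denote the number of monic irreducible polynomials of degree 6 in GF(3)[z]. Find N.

The number of monic irreducibles of degree 6 over GF(3) is (1/6)·Σ_{d∣6} μ(6/d) 3^d.
Divisors of 6: 1, 2, 3, 6; μ(6/d) for each: 1, -1, -1, 1.
Σ = 3^1 − 3^2 − 3^3 + 3^6 = 696.
N = 696/6 = 116.

116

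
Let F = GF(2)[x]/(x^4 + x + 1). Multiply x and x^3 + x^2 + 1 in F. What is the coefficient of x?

0

Multiply in GF(2)[x]: (x)·(x^3 + x^2 + 1) = x^4 + x^3 + x.
Reduce using x^4 ≡ x + 1 (mod x^4 + x + 1).
Reduced: x^3 + 1.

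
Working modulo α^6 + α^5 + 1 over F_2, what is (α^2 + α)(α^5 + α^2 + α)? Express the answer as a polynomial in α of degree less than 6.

α^4 + α^2 + α

Multiply in F_2[α]: (α^2 + α)·(α^5 + α^2 + α) = α^7 + α^6 + α^4 + α^2.
Reduce using α^6 ≡ α^5 + 1 (mod α^6 + α^5 + 1).
Reduced: α^4 + α^2 + α.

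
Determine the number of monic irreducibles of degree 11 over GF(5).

Gauss's count: N_{5}(11) = (1/11) Σ_{d|11} μ(11/d)·5^d.
Divisors of 11: 1, 11; μ(11/d) for each: -1, 1.
Σ = − 5^1 + 5^11 = 48828120.
N = 48828120/11 = 4438920.

4438920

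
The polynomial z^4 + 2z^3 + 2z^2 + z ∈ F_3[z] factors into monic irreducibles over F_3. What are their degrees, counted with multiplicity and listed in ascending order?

1, 1, 1, 1

Write g(z) = z^4 + 2z^3 + 2z^2 + z.
Roots in F_3: g(0) = 0 → root; g(1) = 0 → root; g(2) = 0 → root.
Linear factors from roots: (z), (z + 2), (z + 1).
Complete factorization: g(z) = (z)·(z + 1)·(z + 2)^2.
Factor degrees with multiplicity: 1 + 1 + 1 + 1 = 4.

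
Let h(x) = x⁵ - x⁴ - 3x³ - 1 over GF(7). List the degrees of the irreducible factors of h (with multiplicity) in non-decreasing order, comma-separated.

Linear factors from roots: (x + 1).
Complete factorization: h(x) = (x + 1)^3·(x² + 3x - 1).
Factor degrees with multiplicity: 1 + 1 + 1 + 2 = 5.

1, 1, 1, 2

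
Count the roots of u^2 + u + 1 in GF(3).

1

Write P(u) = u^2 + u + 1.
Evaluate at each of the 3 elements of GF(3):
P(0) = 1; P(1) = 0 → root; P(2) = 1.
Roots: {1}.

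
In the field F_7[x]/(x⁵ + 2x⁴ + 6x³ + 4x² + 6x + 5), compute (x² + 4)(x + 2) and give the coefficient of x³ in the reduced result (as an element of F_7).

1

Multiply in F_7[x]: (x² + 4)·(x + 2) = x³ + 2x² + 4x + 1.
Reduced: x³ + 2x² + 4x + 1.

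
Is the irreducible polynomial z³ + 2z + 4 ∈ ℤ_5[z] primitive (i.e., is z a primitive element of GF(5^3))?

No

Write f(z) = z³ + 2z + 4.
|GF(5^3)^×| = 5^3 − 1 = 124. Prime factorization: 124 = 2^2·31.
f is primitive ⇔ z has order 124 in GF(5)[z]/(f), i.e. z^(124/q) ≠ 1 for each prime q | 124.
z^(62) mod f = 1
z^(4) mod f = 3z² + z.
Since z^(62) = 1, the order of z divides 62 < 124; not primitive.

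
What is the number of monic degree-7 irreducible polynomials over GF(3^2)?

The number of monic irreducibles of degree 7 over GF(9) is (1/7)·Σ_{d∣7} μ(7/d) 9^d.
Divisors of 7: 1, 7; μ(7/d) for each: -1, 1.
Σ = − 9^1 + 9^7 = 4782960.
N = 4782960/7 = 683280.

683280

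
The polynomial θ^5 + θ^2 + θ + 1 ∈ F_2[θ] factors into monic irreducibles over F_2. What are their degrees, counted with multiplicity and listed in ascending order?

Write g(θ) = θ^5 + θ^2 + θ + 1.
Roots in F_2: g(0) = 1; g(1) = 0 → root.
Linear factors from roots: (θ + 1).
Complete factorization: g(θ) = (θ + 1)^2·(θ^3 + θ + 1).
Factor degrees with multiplicity: 1 + 1 + 3 = 5.

1, 1, 3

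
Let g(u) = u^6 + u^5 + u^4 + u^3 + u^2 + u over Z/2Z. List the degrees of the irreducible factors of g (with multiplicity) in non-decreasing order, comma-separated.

1, 1, 2, 2

Roots in Z/2Z: g(0) = 0 → root; g(1) = 0 → root.
Linear factors from roots: (u), (u + 1).
Complete factorization: g(u) = (u)·(u + 1)·(u^2 + u + 1)^2.
Factor degrees with multiplicity: 1 + 1 + 2 + 2 = 6.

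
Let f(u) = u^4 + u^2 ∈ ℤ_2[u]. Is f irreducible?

No

Check for roots in ℤ_2: f(0) = 0 → root; f(1) = 0 → root.
f(0) = 0, so (u) divides f(u); f is reducible.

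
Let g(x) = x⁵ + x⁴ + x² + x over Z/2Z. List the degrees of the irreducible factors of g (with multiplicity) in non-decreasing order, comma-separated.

1, 1, 1, 2

Roots in Z/2Z: g(0) = 0 → root; g(1) = 0 → root.
Linear factors from roots: (x), (x + 1).
Complete factorization: g(x) = (x)·(x + 1)^2·(x² + x + 1).
Factor degrees with multiplicity: 1 + 1 + 1 + 2 = 5.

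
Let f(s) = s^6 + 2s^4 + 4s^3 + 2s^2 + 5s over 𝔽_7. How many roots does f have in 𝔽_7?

Evaluate at each of the 7 elements of 𝔽_7:
f(0) = 0 → root; f(1) = 0 → root; f(2) = 6; f(3) = 3; f(4) = 2; f(5) = 6; f(6) = 3.
Roots: {0, 1}.

2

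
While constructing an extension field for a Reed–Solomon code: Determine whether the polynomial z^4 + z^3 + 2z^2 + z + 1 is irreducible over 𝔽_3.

No

Write g(z) = z^4 + z^3 + 2z^2 + z + 1.
Check for roots in 𝔽_3: g(0) = 1; g(1) = 0 → root; g(2) = 2.
g(1) = 0, so (z − 1) divides g(z); g is reducible.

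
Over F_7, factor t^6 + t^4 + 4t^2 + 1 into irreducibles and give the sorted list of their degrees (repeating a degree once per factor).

1, 1, 1, 1, 2

Write h(t) = t^6 + t^4 + 4t^2 + 1.
Linear factors from roots: (t + 6), (t + 4), (t + 3), (t + 1).
Complete factorization: h(t) = (t + 1)·(t + 3)·(t + 4)·(t + 6)·(t^2 + 4).
Factor degrees with multiplicity: 1 + 1 + 1 + 1 + 2 = 6.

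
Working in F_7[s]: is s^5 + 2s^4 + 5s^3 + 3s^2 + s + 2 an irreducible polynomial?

Write h(s) = s^5 + 2s^4 + 5s^3 + 3s^2 + s + 2.
Check for roots in F_7: h(0) = 2; h(1) = 0 → root; h(2) = 1; h(3) = 5; h(4) = 6; h(5) = 0 → root; h(6) = 0 → root.
h(1) = 0, so (s − 1) divides h(s); h is reducible.

No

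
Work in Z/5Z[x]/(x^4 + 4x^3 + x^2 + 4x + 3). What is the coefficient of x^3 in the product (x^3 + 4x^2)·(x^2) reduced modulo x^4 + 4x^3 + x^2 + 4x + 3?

4

Multiply in Z/5Z[x]: (x^3 + 4x^2)·(x^2) = x^5 + 4x^4.
Reduce using x^4 ≡ x^3 + 4x^2 + x + 2 (mod x^4 + 4x^3 + x^2 + 4x + 3).
Reduced: 4x^3 + x^2 + 2x.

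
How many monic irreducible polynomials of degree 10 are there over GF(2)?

By the necklace-counting formula, N_2(10) = (1/10) Σ_{d|10} μ(10/d)·2^d.
Divisors of 10: 1, 2, 5, 10; μ(10/d) for each: 1, -1, -1, 1.
Σ = 2^1 − 2^2 − 2^5 + 2^10 = 990.
N = 990/10 = 99.

99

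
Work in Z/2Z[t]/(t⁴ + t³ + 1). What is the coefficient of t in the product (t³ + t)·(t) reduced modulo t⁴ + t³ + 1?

0

Multiply in Z/2Z[t]: (t³ + t)·(t) = t⁴ + t².
Reduce using t⁴ ≡ t³ + 1 (mod t⁴ + t³ + 1).
Reduced: t³ + t² + 1.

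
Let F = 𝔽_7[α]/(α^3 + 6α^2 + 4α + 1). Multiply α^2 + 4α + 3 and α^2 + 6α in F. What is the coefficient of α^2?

Multiply in 𝔽_7[α]: (α^2 + 4α + 3)·(α^2 + 6α) = α^4 + 3α^3 + 6α^2 + 4α.
Reduce using α^3 ≡ α^2 + 3α + 6 (mod α^3 + 6α^2 + 4α + 1).
Reduced: 6α^2 + α + 3.

6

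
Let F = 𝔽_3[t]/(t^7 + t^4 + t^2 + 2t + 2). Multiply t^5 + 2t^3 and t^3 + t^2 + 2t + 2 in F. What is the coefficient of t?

2

Multiply in 𝔽_3[t]: (t^5 + 2t^3)·(t^3 + t^2 + 2t + 2) = t^8 + t^7 + t^6 + t^5 + t^4 + t^3.
Reduce using t^7 ≡ 2t^4 + 2t^2 + t + 1 (mod t^7 + t^4 + t^2 + 2t + 2).
Reduced: t^6 + 2t + 1.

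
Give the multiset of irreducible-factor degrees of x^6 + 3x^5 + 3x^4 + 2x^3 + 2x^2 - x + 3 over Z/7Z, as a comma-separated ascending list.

Write h(x) = x^6 + 3x^5 + 3x^4 + 2x^3 + 2x^2 - x + 3.
Complete factorization: h(x) = (x^6 + 3x^5 + 3x^4 + 2x^3 + 2x^2 - x + 3).
Factor degrees with multiplicity: 6 = 6.

6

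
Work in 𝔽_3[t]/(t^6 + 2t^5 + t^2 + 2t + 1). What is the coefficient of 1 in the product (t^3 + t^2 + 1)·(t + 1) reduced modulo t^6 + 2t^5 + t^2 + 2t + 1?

1

Multiply in 𝔽_3[t]: (t^3 + t^2 + 1)·(t + 1) = t^4 + 2t^3 + t^2 + t + 1.
Reduced: t^4 + 2t^3 + t^2 + t + 1.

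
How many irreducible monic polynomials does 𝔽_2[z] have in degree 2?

The number of monic irreducibles of degree 2 over GF(2) is (1/2)·Σ_{d∣2} μ(2/d) 2^d.
Divisors of 2: 1, 2; μ(2/d) for each: -1, 1.
Σ = − 2^1 + 2^2 = 2.
N = 2/2 = 1.

1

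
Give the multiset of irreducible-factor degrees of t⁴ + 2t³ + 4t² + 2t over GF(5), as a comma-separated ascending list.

1, 3

Write g(t) = t⁴ + 2t³ + 4t² + 2t.
Roots in GF(5): g(0) = 0 → root; g(1) = 4; g(2) = 2; g(3) = 2; g(4) = 1.
Linear factors from roots: (t).
Complete factorization: g(t) = (t)·(t³ + 2t² + 4t + 2).
Factor degrees with multiplicity: 1 + 3 = 4.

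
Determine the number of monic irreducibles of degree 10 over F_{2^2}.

104754

The number of monic irreducibles of degree 10 over GF(4) is (1/10)·Σ_{d∣10} μ(10/d) 4^d.
Divisors of 10: 1, 2, 5, 10; μ(10/d) for each: 1, -1, -1, 1.
Σ = 4^1 − 4^2 − 4^5 + 4^10 = 1047540.
N = 1047540/10 = 104754.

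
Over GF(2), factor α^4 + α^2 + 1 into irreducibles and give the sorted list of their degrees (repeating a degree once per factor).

Write g(α) = α^4 + α^2 + 1.
Roots in GF(2): g(0) = 1; g(1) = 1.
Complete factorization: g(α) = (α^2 + α + 1)^2.
Factor degrees with multiplicity: 2 + 2 = 4.

2, 2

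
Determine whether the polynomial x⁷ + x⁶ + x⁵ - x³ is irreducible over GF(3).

Write h(x) = x⁷ + x⁶ + x⁵ - x³.
Check for roots in GF(3): h(0) = 0 → root; h(1) = 2; h(2) = 0 → root.
h(0) = 0, so (x) divides h(x); h is reducible.

No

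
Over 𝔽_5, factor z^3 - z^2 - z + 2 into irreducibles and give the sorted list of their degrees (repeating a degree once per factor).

3

Write g(z) = z^3 - z^2 - z + 2.
Roots in 𝔽_5: g(0) = 2; g(1) = 1; g(2) = 4; g(3) = 2; g(4) = 1.
Complete factorization: g(z) = (z^3 - z^2 - z + 2).
Factor degrees with multiplicity: 3 = 3.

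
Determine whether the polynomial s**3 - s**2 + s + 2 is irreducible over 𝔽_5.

Write m(s) = s**3 - s**2 + s + 2.
Check for roots in 𝔽_5: m(0) = 2; m(1) = 3; m(2) = 3; m(3) = 3; m(4) = 4.
No roots. A degree-3 polynomial over a field with no linear factor is irreducible.

Yes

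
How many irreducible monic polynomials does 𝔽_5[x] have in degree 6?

x^(5^6) − x is the product of all monic irreducibles of degree dividing 6; Möbius inversion gives N = (1/6) Σ μ(6/d)·5^d.
Divisors of 6: 1, 2, 3, 6; μ(6/d) for each: 1, -1, -1, 1.
Σ = 5^1 − 5^2 − 5^3 + 5^6 = 15480.
N = 15480/6 = 2580.

2580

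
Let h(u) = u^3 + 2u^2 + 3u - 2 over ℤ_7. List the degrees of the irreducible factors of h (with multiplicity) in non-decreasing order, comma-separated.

3

Complete factorization: h(u) = (u^3 + 2u^2 + 3u - 2).
Factor degrees with multiplicity: 3 = 3.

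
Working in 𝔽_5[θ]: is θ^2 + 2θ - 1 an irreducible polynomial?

Yes

Write h(θ) = θ^2 + 2θ - 1.
Check for roots in 𝔽_5: h(0) = 4; h(1) = 2; h(2) = 2; h(3) = 4; h(4) = 3.
No roots. A degree-2 polynomial over a field with no linear factor is irreducible.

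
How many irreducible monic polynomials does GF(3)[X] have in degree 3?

8

x^(3^3) − x is the product of all monic irreducibles of degree dividing 3; Möbius inversion gives N = (1/3) Σ μ(3/d)·3^d.
Divisors of 3: 1, 3; μ(3/d) for each: -1, 1.
Σ = − 3^1 + 3^3 = 24.
N = 24/3 = 8.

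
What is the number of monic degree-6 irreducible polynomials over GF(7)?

19544

Gauss's count: N_{7}(6) = (1/6) Σ_{d|6} μ(6/d)·7^d.
Divisors of 6: 1, 2, 3, 6; μ(6/d) for each: 1, -1, -1, 1.
Σ = 7^1 − 7^2 − 7^3 + 7^6 = 117264.
N = 117264/6 = 19544.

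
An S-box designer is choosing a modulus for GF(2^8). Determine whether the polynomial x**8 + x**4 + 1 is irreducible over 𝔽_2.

No

Write f(x) = x**8 + x**4 + 1.
Check for roots in 𝔽_2: f(0) = 1; f(1) = 1.
No roots, so no linear factors.
Monic irreducibles of degree 2 over GF(2): x**2 + x + 1.
x**2 + x + 1 divides f: f(x) = (x**2 + x + 1)·(x**6 + x**5 + x**3 + x + 1).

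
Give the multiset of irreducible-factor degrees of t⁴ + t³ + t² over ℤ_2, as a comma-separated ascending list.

1, 1, 2

Write f(t) = t⁴ + t³ + t².
Roots in ℤ_2: f(0) = 0 → root; f(1) = 1.
Linear factors from roots: (t).
Complete factorization: f(t) = (t)^2·(t² + t + 1).
Factor degrees with multiplicity: 1 + 1 + 2 = 4.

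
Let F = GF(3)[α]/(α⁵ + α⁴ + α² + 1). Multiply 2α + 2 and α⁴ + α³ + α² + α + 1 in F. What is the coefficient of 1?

Multiply in GF(3)[α]: (2α + 2)·(α⁴ + α³ + α² + α + 1) = 2α⁵ + α⁴ + α³ + α² + α + 2.
Reduce using α⁵ ≡ 2α⁴ + 2α² + 2 (mod α⁵ + α⁴ + α² + 1).
Reduced: 2α⁴ + α³ + 2α² + α.

0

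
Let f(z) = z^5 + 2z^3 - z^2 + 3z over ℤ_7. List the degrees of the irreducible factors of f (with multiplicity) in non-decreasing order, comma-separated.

Linear factors from roots: (z), (z + 3), (z + 1).
Complete factorization: f(z) = (z)·(z + 1)·(z + 3)·(z^2 + 3z + 1).
Factor degrees with multiplicity: 1 + 1 + 1 + 2 = 5.

1, 1, 1, 2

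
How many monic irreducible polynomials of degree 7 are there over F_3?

The number of monic irreducibles of degree 7 over GF(3) is (1/7)·Σ_{d∣7} μ(7/d) 3^d.
Divisors of 7: 1, 7; μ(7/d) for each: -1, 1.
Σ = − 3^1 + 3^7 = 2184.
N = 2184/7 = 312.

312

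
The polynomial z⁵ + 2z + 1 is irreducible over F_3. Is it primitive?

Write f(z) = z⁵ + 2z + 1.
|GF(3^5)^×| = 3^5 − 1 = 242. Prime factorization: 242 = 2·11^2.
f is primitive ⇔ z has order 242 in GF(3)[z]/(f), i.e. z^(242/q) ≠ 1 for each prime q | 242.
z^(121) mod f = 2.
z^(22) mod f = 2z³ + 2z² + z + 1.
None equal 1, so z has full order 242; f is primitive.

Yes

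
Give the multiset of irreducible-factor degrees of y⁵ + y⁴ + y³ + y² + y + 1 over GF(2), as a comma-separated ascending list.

Write f(y) = y⁵ + y⁴ + y³ + y² + y + 1.
Roots in GF(2): f(0) = 1; f(1) = 0 → root.
Linear factors from roots: (y + 1).
Complete factorization: f(y) = (y + 1)·(y² + y + 1)^2.
Factor degrees with multiplicity: 1 + 2 + 2 = 5.

1, 2, 2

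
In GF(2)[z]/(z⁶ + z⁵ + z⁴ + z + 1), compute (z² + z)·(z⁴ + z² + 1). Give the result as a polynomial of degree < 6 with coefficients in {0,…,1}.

z^3 + z^2 + 1

Multiply in GF(2)[z]: (z² + z)·(z⁴ + z² + 1) = z⁶ + z⁵ + z⁴ + z³ + z² + z.
Reduce using z⁶ ≡ z⁵ + z⁴ + z + 1 (mod z⁶ + z⁵ + z⁴ + z + 1).
Reduced: z³ + z² + 1.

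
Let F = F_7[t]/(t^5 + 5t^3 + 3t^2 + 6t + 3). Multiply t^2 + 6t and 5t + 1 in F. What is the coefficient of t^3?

5

Multiply in F_7[t]: (t^2 + 6t)·(5t + 1) = 5t^3 + 3t^2 + 6t.
Reduced: 5t^3 + 3t^2 + 6t.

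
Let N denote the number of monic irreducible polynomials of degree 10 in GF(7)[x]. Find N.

By the necklace-counting formula, N_7(10) = (1/10) Σ_{d|10} μ(10/d)·7^d.
Divisors of 10: 1, 2, 5, 10; μ(10/d) for each: 1, -1, -1, 1.
Σ = 7^1 − 7^2 − 7^5 + 7^10 = 282458400.
N = 282458400/10 = 28245840.

28245840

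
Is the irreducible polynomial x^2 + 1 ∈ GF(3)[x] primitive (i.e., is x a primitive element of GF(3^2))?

Write f(x) = x^2 + 1.
|GF(3^2)^×| = 3^2 − 1 = 8. Prime factorization: 8 = 2^3.
f is primitive ⇔ x has order 8 in GF(3)[x]/(f), i.e. x^(8/q) ≠ 1 for each prime q | 8.
x^(4) mod f = 1
Since x^(4) = 1, the order of x divides 4 < 8; not primitive.

No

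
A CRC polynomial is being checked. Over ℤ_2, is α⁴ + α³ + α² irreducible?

Write P(α) = α⁴ + α³ + α².
Check for roots in ℤ_2: P(0) = 0 → root; P(1) = 1.
P(0) = 0, so (α) divides P(α); P is reducible.

No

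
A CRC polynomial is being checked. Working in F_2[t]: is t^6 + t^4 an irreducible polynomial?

No

Write g(t) = t^6 + t^4.
Check for roots in F_2: g(0) = 0 → root; g(1) = 0 → root.
g(0) = 0, so (t) divides g(t); g is reducible.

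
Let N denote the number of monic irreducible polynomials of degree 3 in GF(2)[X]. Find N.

Gauss's count: N_{2}(3) = (1/3) Σ_{d|3} μ(3/d)·2^d.
Divisors of 3: 1, 3; μ(3/d) for each: -1, 1.
Σ = − 2^1 + 2^3 = 6.
N = 6/3 = 2.

2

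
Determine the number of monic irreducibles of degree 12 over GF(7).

1153430600

x^(7^12) − x is the product of all monic irreducibles of degree dividing 12; Möbius inversion gives N = (1/12) Σ μ(12/d)·7^d.
Divisors of 12: 1, 2, 3, 4, 6, 12; μ(12/d) for each: 0, 1, 0, -1, -1, 1.
Σ = 7^2 − 7^4 − 7^6 + 7^12 = 13841167200.
N = 13841167200/12 = 1153430600.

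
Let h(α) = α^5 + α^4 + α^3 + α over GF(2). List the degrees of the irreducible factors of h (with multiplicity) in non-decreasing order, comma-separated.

1, 1, 3

Roots in GF(2): h(0) = 0 → root; h(1) = 0 → root.
Linear factors from roots: (α), (α + 1).
Complete factorization: h(α) = (α)·(α + 1)·(α^3 + α + 1).
Factor degrees with multiplicity: 1 + 1 + 3 = 5.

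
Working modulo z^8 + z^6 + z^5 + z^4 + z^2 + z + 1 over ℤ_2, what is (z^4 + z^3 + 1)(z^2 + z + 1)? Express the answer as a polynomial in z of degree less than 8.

z^6 + z^3 + z^2 + z + 1

Multiply in ℤ_2[z]: (z^4 + z^3 + 1)·(z^2 + z + 1) = z^6 + z^3 + z^2 + z + 1.
Reduced: z^6 + z^3 + z^2 + z + 1.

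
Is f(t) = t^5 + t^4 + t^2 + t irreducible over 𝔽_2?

No

Check for roots in 𝔽_2: f(0) = 0 → root; f(1) = 0 → root.
f(0) = 0, so (t) divides f(t); f is reducible.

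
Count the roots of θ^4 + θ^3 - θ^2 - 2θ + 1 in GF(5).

1

Write h(θ) = θ^4 + θ^3 - θ^2 - 2θ + 1.
Evaluate at each of the 5 elements of GF(5):
h(0) = 1; h(1) = 0 → root; h(2) = 2; h(3) = 4; h(4) = 2.
Roots: {1}.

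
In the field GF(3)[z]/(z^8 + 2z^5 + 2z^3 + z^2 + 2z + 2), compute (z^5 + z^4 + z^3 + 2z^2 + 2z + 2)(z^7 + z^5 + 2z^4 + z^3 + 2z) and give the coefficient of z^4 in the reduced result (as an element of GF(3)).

Multiply in GF(3)[z]: (z^5 + z^4 + z^3 + 2z^2 + 2z + 2)·(z^7 + z^5 + 2z^4 + z^3 + 2z) = z^12 + z^11 + 2z^10 + 2z^9 + z^7 + z^5 + 2z^4 + z^2 + z.
Reduce using z^8 ≡ z^5 + z^3 + 2z^2 + z + 1 (mod z^8 + 2z^5 + 2z^3 + z^2 + 2z + 2).
Reduced: z^7 + z^5 + 2z^4 + z^3 + 2z^2 + 2z + 1.

2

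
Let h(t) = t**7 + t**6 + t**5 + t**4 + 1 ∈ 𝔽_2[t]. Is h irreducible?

Check for roots in 𝔽_2: h(0) = 1; h(1) = 1.
No roots, so no linear factors.
Monic irreducibles of degree 2 over GF(2): t**2 + t + 1.
None of them divide h (all give nonzero remainder).
Monic irreducibles of degree 3 over GF(2): t**3 + t + 1, t**3 + t**2 + 1.
None of them divide h (all give nonzero remainder).
No irreducible factor of degree ≤ 3 exists, so h is irreducible over GF(2).

Yes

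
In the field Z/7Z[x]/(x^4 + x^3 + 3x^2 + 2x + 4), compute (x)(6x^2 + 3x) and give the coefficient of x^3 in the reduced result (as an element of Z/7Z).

Multiply in Z/7Z[x]: (x)·(6x^2 + 3x) = 6x^3 + 3x^2.
Reduced: 6x^3 + 3x^2.

6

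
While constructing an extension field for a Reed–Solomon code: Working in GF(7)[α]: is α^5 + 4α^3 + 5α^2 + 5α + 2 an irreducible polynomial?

Write h(α) = α^5 + 4α^3 + 5α^2 + 5α + 2.
Check for roots in GF(7): h(0) = 2; h(1) = 3; h(2) = 5; h(3) = 0 → root; h(4) = 3; h(5) = 4; h(6) = 4.
h(3) = 0, so (α − 3) divides h(α); h is reducible.

No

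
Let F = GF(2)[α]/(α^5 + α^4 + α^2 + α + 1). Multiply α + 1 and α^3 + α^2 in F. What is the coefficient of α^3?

Multiply in GF(2)[α]: (α + 1)·(α^3 + α^2) = α^4 + α^2.
Reduced: α^4 + α^2.

0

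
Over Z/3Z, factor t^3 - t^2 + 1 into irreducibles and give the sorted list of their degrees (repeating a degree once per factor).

Write g(t) = t^3 - t^2 + 1.
Roots in Z/3Z: g(0) = 1; g(1) = 1; g(2) = 2.
Complete factorization: g(t) = (t^3 - t^2 + 1).
Factor degrees with multiplicity: 3 = 3.

3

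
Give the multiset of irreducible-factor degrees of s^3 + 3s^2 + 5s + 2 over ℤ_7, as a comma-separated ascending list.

Write f(s) = s^3 + 3s^2 + 5s + 2.
Complete factorization: f(s) = (s^3 + 3s^2 + 5s + 2).
Factor degrees with multiplicity: 3 = 3.

3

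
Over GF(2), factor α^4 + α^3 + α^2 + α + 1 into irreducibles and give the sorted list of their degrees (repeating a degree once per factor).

Write h(α) = α^4 + α^3 + α^2 + α + 1.
Roots in GF(2): h(0) = 1; h(1) = 1.
Complete factorization: h(α) = (α^4 + α^3 + α^2 + α + 1).
Factor degrees with multiplicity: 4 = 4.

4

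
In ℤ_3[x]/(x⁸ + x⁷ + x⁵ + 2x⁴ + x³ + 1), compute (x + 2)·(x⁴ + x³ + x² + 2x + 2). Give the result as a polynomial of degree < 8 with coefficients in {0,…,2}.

x^5 + x^2 + 1

Multiply in ℤ_3[x]: (x + 2)·(x⁴ + x³ + x² + 2x + 2) = x⁵ + x² + 1.
Reduced: x⁵ + x² + 1.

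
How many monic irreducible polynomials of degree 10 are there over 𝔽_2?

99

x^(2^10) − x is the product of all monic irreducibles of degree dividing 10; Möbius inversion gives N = (1/10) Σ μ(10/d)·2^d.
Divisors of 10: 1, 2, 5, 10; μ(10/d) for each: 1, -1, -1, 1.
Σ = 2^1 − 2^2 − 2^5 + 2^10 = 990.
N = 990/10 = 99.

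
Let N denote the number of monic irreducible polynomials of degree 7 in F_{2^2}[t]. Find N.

Gauss's count: N_{4}(7) = (1/7) Σ_{d|7} μ(7/d)·4^d.
Divisors of 7: 1, 7; μ(7/d) for each: -1, 1.
Σ = − 4^1 + 4^7 = 16380.
N = 16380/7 = 2340.

2340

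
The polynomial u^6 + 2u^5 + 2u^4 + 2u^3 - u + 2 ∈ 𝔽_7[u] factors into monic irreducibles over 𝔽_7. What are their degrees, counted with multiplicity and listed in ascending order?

6

Write f(u) = u^6 + 2u^5 + 2u^4 + 2u^3 - u + 2.
Complete factorization: f(u) = (u^6 + 2u^5 + 2u^4 + 2u^3 - u + 2).
Factor degrees with multiplicity: 6 = 6.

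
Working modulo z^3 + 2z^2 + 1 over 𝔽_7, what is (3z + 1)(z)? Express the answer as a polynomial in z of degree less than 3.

Multiply in 𝔽_7[z]: (3z + 1)·(z) = 3z^2 + z.
Reduced: 3z^2 + z.

3z^2 + z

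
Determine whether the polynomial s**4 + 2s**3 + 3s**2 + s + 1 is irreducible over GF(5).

Yes

Write P(s) = s**4 + 2s**3 + 3s**2 + s + 1.
Check for roots in GF(5): P(0) = 1; P(1) = 3; P(2) = 2; P(3) = 1; P(4) = 2.
No roots, so no linear factors.
Degree-2 irreducible divisors: test the 10 monic irreducibles of degree 2 over GF(5).
None of them divide P (all give nonzero remainder).
No irreducible factor of degree ≤ 2 exists, so P is irreducible over GF(5).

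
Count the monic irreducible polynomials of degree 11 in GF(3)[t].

16104

By the necklace-counting formula, N_3(11) = (1/11) Σ_{d|11} μ(11/d)·3^d.
Divisors of 11: 1, 11; μ(11/d) for each: -1, 1.
Σ = − 3^1 + 3^11 = 177144.
N = 177144/11 = 16104.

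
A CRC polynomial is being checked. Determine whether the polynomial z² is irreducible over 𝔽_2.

No

Write g(z) = z².
Check for roots in 𝔽_2: g(0) = 0 → root; g(1) = 1.
g(0) = 0, so (z) divides g(z); g is reducible.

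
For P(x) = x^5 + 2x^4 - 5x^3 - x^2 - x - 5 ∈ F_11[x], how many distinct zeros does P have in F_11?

3

Evaluate at each of the 11 elements of F_11:
P(0) = 6; P(1) = 2; P(2) = 2; P(3) = 0 → root; P(4) = 3; P(5) = 8; P(6) = 1; P(7) = 0 → root; P(8) = 10; P(9) = 0 → root; P(10) = 1.
Roots: {3, 7, 9}.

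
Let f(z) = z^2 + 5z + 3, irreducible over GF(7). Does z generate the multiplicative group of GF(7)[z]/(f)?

Yes

|GF(7^2)^×| = 7^2 − 1 = 48. Prime factorization: 48 = 2^4·3.
f is primitive ⇔ z has order 48 in GF(7)[z]/(f), i.e. z^(48/q) ≠ 1 for each prime q | 48.
z^(24) mod f = 6.
z^(16) mod f = 2.
None equal 1, so z has full order 48; f is primitive.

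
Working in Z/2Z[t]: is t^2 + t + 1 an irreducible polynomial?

Write g(t) = t^2 + t + 1.
Check for roots in Z/2Z: g(0) = 1; g(1) = 1.
No roots. A degree-2 polynomial over a field with no linear factor is irreducible.

Yes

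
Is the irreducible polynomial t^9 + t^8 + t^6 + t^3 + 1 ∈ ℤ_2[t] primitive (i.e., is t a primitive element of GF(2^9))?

No

Write f(t) = t^9 + t^8 + t^6 + t^3 + 1.
|GF(2^9)^×| = 2^9 − 1 = 511. Prime factorization: 511 = 7·73.
f is primitive ⇔ t has order 511 in GF(2)[t]/(f), i.e. t^(511/q) ≠ 1 for each prime q | 511.
t^(73) mod f = 1
t^(7) mod f = t^7.
Since t^(73) = 1, the order of t divides 73 < 511; not primitive.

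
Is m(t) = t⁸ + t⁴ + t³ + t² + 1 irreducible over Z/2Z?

Check for roots in Z/2Z: m(0) = 1; m(1) = 1.
No roots, so no linear factors.
Monic irreducibles of degree 2 over GF(2): t² + t + 1.
None of them divide m (all give nonzero remainder).
Monic irreducibles of degree 3 over GF(2): t³ + t + 1, t³ + t² + 1.
None of them divide m (all give nonzero remainder).
Monic irreducibles of degree 4 over GF(2): t⁴ + t + 1, t⁴ + t³ + 1, t⁴ + t³ + t² + t + 1.
None of them divide m (all give nonzero remainder).
No irreducible factor of degree ≤ 4 exists, so m is irreducible over GF(2).

Yes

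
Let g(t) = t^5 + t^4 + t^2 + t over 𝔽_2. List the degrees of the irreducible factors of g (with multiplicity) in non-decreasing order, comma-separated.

1, 1, 1, 2

Roots in 𝔽_2: g(0) = 0 → root; g(1) = 0 → root.
Linear factors from roots: (t), (t + 1).
Complete factorization: g(t) = (t)·(t + 1)^2·(t^2 + t + 1).
Factor degrees with multiplicity: 1 + 1 + 1 + 2 = 5.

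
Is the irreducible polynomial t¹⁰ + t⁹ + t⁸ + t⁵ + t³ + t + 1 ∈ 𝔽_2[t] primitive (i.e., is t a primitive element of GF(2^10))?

No

Write f(t) = t¹⁰ + t⁹ + t⁸ + t⁵ + t³ + t + 1.
|GF(2^10)^×| = 2^10 − 1 = 1023. Prime factorization: 1023 = 3·11·31.
f is primitive ⇔ t has order 1023 in GF(2)[t]/(f), i.e. t^(1023/q) ≠ 1 for each prime q | 1023.
t^(341) mod f = t⁹ + t⁷ + t⁶ + t³ + t².
t^(93) mod f = 1
t^(33) mod f = t⁹ + t⁶ + t³ + 1.
Since t^(93) = 1, the order of t divides 93 < 1023; not primitive.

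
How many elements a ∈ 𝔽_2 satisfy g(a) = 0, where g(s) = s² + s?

Evaluate at each of the 2 elements of 𝔽_2:
g(0) = 0 → root; g(1) = 0 → root.
Roots: {0, 1}.

2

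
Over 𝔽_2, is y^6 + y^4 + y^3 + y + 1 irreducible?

Yes

Write g(y) = y^6 + y^4 + y^3 + y + 1.
Check for roots in 𝔽_2: g(0) = 1; g(1) = 1.
No roots, so no linear factors.
Monic irreducibles of degree 2 over GF(2): y^2 + y + 1.
None of them divide g (all give nonzero remainder).
Monic irreducibles of degree 3 over GF(2): y^3 + y + 1, y^3 + y^2 + 1.
None of them divide g (all give nonzero remainder).
No irreducible factor of degree ≤ 3 exists, so g is irreducible over GF(2).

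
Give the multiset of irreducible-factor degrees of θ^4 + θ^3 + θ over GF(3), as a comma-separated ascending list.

Write g(θ) = θ^4 + θ^3 + θ.
Roots in GF(3): g(0) = 0 → root; g(1) = 0 → root; g(2) = 2.
Linear factors from roots: (θ), (θ + 2).
Complete factorization: g(θ) = (θ)·(θ + 2)·(θ^2 + 2θ + 2).
Factor degrees with multiplicity: 1 + 1 + 2 = 4.

1, 1, 2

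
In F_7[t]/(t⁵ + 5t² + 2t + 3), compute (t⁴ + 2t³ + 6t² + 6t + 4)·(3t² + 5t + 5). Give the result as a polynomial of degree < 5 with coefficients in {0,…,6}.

Multiply in F_7[t]: (t⁴ + 2t³ + 6t² + 6t + 4)·(3t² + 5t + 5) = 3t⁶ + 4t⁵ + 5t⁴ + 2t³ + 2t² + t + 6.
Reduce using t⁵ ≡ 2t² + 5t + 4 (mod t⁵ + 5t² + 2t + 3).
Reduced: 5t⁴ + t³ + 4t² + 5t + 1.

5t^4 + t^3 + 4t^2 + 5t + 1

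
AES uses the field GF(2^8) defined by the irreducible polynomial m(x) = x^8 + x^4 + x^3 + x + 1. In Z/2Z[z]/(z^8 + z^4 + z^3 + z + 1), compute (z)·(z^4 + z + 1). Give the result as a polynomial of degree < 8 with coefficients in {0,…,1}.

z^5 + z^2 + z

Multiply in Z/2Z[z]: (z)·(z^4 + z + 1) = z^5 + z^2 + z.
Reduced: z^5 + z^2 + z.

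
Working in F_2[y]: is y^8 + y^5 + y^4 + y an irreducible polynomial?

Write f(y) = y^8 + y^5 + y^4 + y.
Check for roots in F_2: f(0) = 0 → root; f(1) = 0 → root.
f(0) = 0, so (y) divides f(y); f is reducible.

No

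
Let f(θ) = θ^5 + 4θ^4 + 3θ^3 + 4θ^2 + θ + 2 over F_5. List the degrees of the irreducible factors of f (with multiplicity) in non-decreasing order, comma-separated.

Roots in F_5: f(0) = 2; f(1) = 0 → root; f(2) = 0 → root; f(3) = 4; f(4) = 0 → root.
Linear factors from roots: (θ + 4), (θ + 3), (θ + 1).
Complete factorization: f(θ) = (θ + 1)·(θ + 3)·(θ + 4)·(θ^2 + θ + 1).
Factor degrees with multiplicity: 1 + 1 + 1 + 2 = 5.

1, 1, 1, 2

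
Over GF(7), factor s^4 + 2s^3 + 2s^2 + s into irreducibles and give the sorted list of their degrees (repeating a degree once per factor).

Write h(s) = s^4 + 2s^3 + 2s^2 + s.
Linear factors from roots: (s), (s - 2), (s + 3), (s + 1).
Complete factorization: h(s) = (s)·(s + 1)·(s + 3)·(s - 2).
Factor degrees with multiplicity: 1 + 1 + 1 + 1 = 4.

1, 1, 1, 1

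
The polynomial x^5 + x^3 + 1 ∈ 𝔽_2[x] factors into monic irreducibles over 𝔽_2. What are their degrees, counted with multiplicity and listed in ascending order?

Write h(x) = x^5 + x^3 + 1.
Roots in 𝔽_2: h(0) = 1; h(1) = 1.
Complete factorization: h(x) = (x^5 + x^3 + 1).
Factor degrees with multiplicity: 5 = 5.

5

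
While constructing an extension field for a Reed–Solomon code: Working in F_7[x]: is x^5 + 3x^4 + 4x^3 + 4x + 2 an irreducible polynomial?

Write P(x) = x^5 + 3x^4 + 4x^3 + 4x + 2.
Check for roots in F_7: P(0) = 2; P(1) = 0 → root; P(2) = 3; P(3) = 6; P(4) = 1; P(5) = 6; P(6) = 3.
P(1) = 0, so (x − 1) divides P(x); P is reducible.

No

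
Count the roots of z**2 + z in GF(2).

Write f(z) = z**2 + z.
Evaluate at each of the 2 elements of GF(2):
f(0) = 0 → root; f(1) = 0 → root.
Roots: {0, 1}.

2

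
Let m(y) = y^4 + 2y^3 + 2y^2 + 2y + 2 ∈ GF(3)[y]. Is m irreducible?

No

Check for roots in GF(3): m(0) = 2; m(1) = 0 → root; m(2) = 1.
m(1) = 0, so (y − 1) divides m(y); m is reducible.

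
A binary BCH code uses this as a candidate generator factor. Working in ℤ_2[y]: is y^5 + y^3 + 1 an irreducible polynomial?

Yes

Write m(y) = y^5 + y^3 + 1.
Check for roots in ℤ_2: m(0) = 1; m(1) = 1.
No roots, so no linear factors.
Monic irreducibles of degree 2 over GF(2): y^2 + y + 1.
None of them divide m (all give nonzero remainder).
No irreducible factor of degree ≤ 2 exists, so m is irreducible over GF(2).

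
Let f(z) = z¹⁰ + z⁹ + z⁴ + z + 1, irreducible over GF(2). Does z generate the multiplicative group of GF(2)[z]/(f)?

Yes

|GF(2^10)^×| = 2^10 − 1 = 1023. Prime factorization: 1023 = 3·11·31.
f is primitive ⇔ z has order 1023 in GF(2)[z]/(f), i.e. z^(1023/q) ≠ 1 for each prime q | 1023.
z^(341) mod f = z⁸ + z⁶ + z³ + z² + z.
z^(93) mod f = z⁹ + z⁸ + z⁶ + z⁵ + z² + 1.
z^(33) mod f = z⁹ + z⁸ + z⁶ + z⁴ + z² + z + 1.
None equal 1, so z has full order 1023; f is primitive.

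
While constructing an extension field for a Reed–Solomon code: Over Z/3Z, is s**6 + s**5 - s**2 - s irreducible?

No

Write P(s) = s**6 + s**5 - s**2 - s.
Check for roots in Z/3Z: P(0) = 0 → root; P(1) = 0 → root; P(2) = 0 → root.
P(0) = 0, so (s) divides P(s); P is reducible.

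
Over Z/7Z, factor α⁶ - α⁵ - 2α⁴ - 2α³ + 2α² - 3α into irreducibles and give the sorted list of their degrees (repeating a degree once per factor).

1, 1, 1, 3

Write g(α) = α⁶ - α⁵ - 2α⁴ - 2α³ + 2α² - 3α.
Linear factors from roots: (α), (α - 2), (α + 1).
Complete factorization: g(α) = (α)·(α + 1)·(α - 2)·(α³ - 2).
Factor degrees with multiplicity: 1 + 1 + 1 + 3 = 6.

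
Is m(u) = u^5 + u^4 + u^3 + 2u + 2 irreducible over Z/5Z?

Yes

Check for roots in Z/5Z: m(0) = 2; m(1) = 2; m(2) = 2; m(3) = 4; m(4) = 4.
No roots, so no linear factors.
Degree-2 irreducible divisors: test the 10 monic irreducibles of degree 2 over GF(5).
None of them divide m (all give nonzero remainder).
No irreducible factor of degree ≤ 2 exists, so m is irreducible over GF(5).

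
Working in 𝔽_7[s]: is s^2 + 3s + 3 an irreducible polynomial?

Write P(s) = s^2 + 3s + 3.
Check for roots in 𝔽_7: P(0) = 3; P(1) = 0 → root; P(2) = 6; P(3) = 0 → root; P(4) = 3; P(5) = 1; P(6) = 1.
P(1) = 0, so (s − 1) divides P(s); P is reducible.

No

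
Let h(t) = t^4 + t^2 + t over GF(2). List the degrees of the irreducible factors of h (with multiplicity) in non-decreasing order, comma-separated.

Roots in GF(2): h(0) = 0 → root; h(1) = 1.
Linear factors from roots: (t).
Complete factorization: h(t) = (t)·(t^3 + t + 1).
Factor degrees with multiplicity: 1 + 3 = 4.

1, 3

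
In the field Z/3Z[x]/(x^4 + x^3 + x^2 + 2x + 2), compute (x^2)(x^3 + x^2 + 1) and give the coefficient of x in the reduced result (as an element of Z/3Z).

1

Multiply in Z/3Z[x]: (x^2)·(x^3 + x^2 + 1) = x^5 + x^4 + x^2.
Reduce using x^4 ≡ 2x^3 + 2x^2 + x + 1 (mod x^4 + x^3 + x^2 + 2x + 2).
Reduced: 2x^3 + 2x^2 + x.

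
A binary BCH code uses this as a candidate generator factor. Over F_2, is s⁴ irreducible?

No

Write g(s) = s⁴.
Check for roots in F_2: g(0) = 0 → root; g(1) = 1.
g(0) = 0, so (s) divides g(s); g is reducible.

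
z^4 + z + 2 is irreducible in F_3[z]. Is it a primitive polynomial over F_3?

Yes

Write f(z) = z^4 + z + 2.
|GF(3^4)^×| = 3^4 − 1 = 80. Prime factorization: 80 = 2^4·5.
f is primitive ⇔ z has order 80 in GF(3)[z]/(f), i.e. z^(80/q) ≠ 1 for each prime q | 80.
z^(40) mod f = 2.
z^(16) mod f = 2z^3 + z + 2.
None equal 1, so z has full order 80; f is primitive.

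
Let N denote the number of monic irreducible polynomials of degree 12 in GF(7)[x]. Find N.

1153430600

x^(7^12) − x is the product of all monic irreducibles of degree dividing 12; Möbius inversion gives N = (1/12) Σ μ(12/d)·7^d.
Divisors of 12: 1, 2, 3, 4, 6, 12; μ(12/d) for each: 0, 1, 0, -1, -1, 1.
Σ = 7^2 − 7^4 − 7^6 + 7^12 = 13841167200.
N = 13841167200/12 = 1153430600.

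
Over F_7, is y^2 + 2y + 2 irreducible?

Write P(y) = y^2 + 2y + 2.
Check for roots in F_7: P(0) = 2; P(1) = 5; P(2) = 3; P(3) = 3; P(4) = 5; P(5) = 2; P(6) = 1.
No roots. A degree-2 polynomial over a field with no linear factor is irreducible.

Yes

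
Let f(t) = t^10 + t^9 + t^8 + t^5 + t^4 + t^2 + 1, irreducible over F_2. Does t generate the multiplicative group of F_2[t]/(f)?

No

|GF(2^10)^×| = 2^10 − 1 = 1023. Prime factorization: 1023 = 3·11·31.
f is primitive ⇔ t has order 1023 in GF(2)[t]/(f), i.e. t^(1023/q) ≠ 1 for each prime q | 1023.
t^(341) mod f = 1
t^(93) mod f = t^8 + t^5 + t^3 + t^2 + t.
t^(33) mod f = t^8 + t^6 + t^2 + 1.
Since t^(341) = 1, the order of t divides 341 < 1023; not primitive.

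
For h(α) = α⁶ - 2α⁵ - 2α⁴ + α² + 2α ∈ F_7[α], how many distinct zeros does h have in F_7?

Evaluate at each of the 7 elements of F_7:
h(0) = 0 → root; h(1) = 0 → root; h(2) = 4; h(3) = 5; h(4) = 6; h(5) = 5; h(6) = 0 → root.
Roots: {0, 1, 6}.

3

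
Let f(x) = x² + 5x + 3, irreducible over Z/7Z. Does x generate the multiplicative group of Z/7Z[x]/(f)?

|GF(7^2)^×| = 7^2 − 1 = 48. Prime factorization: 48 = 2^4·3.
f is primitive ⇔ x has order 48 in GF(7)[x]/(f), i.e. x^(48/q) ≠ 1 for each prime q | 48.
x^(24) mod f = 6.
x^(16) mod f = 2.
None equal 1, so x has full order 48; f is primitive.

Yes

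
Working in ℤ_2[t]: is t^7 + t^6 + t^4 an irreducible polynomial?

Write h(t) = t^7 + t^6 + t^4.
Check for roots in ℤ_2: h(0) = 0 → root; h(1) = 1.
h(0) = 0, so (t) divides h(t); h is reducible.

No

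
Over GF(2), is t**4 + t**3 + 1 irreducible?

Write m(t) = t**4 + t**3 + 1.
Check for roots in GF(2): m(0) = 1; m(1) = 1.
No roots, so no linear factors.
Monic irreducibles of degree 2 over GF(2): t**2 + t + 1.
None of them divide m (all give nonzero remainder).
No irreducible factor of degree ≤ 2 exists, so m is irreducible over GF(2).

Yes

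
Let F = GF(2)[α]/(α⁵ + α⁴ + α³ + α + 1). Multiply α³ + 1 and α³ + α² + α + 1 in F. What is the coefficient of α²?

Multiply in GF(2)[α]: (α³ + 1)·(α³ + α² + α + 1) = α⁶ + α⁵ + α⁴ + α² + α + 1.
Reduce using α⁵ ≡ α⁴ + α³ + α + 1 (mod α⁵ + α⁴ + α³ + α + 1).
Reduced: 1.

0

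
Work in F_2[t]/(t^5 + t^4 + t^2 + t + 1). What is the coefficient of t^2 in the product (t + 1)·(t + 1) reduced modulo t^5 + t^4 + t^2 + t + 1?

1

Multiply in F_2[t]: (t + 1)·(t + 1) = t^2 + 1.
Reduced: t^2 + 1.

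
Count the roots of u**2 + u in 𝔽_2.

Write h(u) = u**2 + u.
Evaluate at each of the 2 elements of 𝔽_2:
h(0) = 0 → root; h(1) = 0 → root.
Roots: {0, 1}.

2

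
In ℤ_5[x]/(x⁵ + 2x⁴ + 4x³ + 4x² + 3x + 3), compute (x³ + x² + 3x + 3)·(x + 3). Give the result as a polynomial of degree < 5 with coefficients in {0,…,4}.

x^4 + 4x^3 + x^2 + 2x + 4

Multiply in ℤ_5[x]: (x³ + x² + 3x + 3)·(x + 3) = x⁴ + 4x³ + x² + 2x + 4.
Reduced: x⁴ + 4x³ + x² + 2x + 4.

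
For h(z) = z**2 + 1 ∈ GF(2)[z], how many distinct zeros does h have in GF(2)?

Evaluate at each of the 2 elements of GF(2):
h(0) = 1; h(1) = 0 → root.
Roots: {1}.

1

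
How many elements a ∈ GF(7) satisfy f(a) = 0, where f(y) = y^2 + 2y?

Evaluate at each of the 7 elements of GF(7):
f(0) = 0 → root; f(1) = 3; f(2) = 1; f(3) = 1; f(4) = 3; f(5) = 0 → root; f(6) = 6.
Roots: {0, 5}.

2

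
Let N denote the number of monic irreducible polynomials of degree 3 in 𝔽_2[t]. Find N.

By the necklace-counting formula, N_2(3) = (1/3) Σ_{d|3} μ(3/d)·2^d.
Divisors of 3: 1, 3; μ(3/d) for each: -1, 1.
Σ = − 2^1 + 2^3 = 6.
N = 6/3 = 2.

2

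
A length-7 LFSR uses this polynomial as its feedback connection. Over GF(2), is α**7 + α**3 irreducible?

Write f(α) = α**7 + α**3.
Check for roots in GF(2): f(0) = 0 → root; f(1) = 0 → root.
f(0) = 0, so (α) divides f(α); f is reducible.

No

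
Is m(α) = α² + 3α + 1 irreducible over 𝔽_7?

Check for roots in 𝔽_7: m(0) = 1; m(1) = 5; m(2) = 4; m(3) = 5; m(4) = 1; m(5) = 6; m(6) = 6.
No roots. A degree-2 polynomial over a field with no linear factor is irreducible.

Yes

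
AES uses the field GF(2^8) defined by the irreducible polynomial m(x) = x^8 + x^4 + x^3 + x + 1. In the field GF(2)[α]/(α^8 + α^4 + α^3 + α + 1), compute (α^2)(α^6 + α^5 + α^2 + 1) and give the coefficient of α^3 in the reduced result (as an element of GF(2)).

1

Multiply in GF(2)[α]: (α^2)·(α^6 + α^5 + α^2 + 1) = α^8 + α^7 + α^4 + α^2.
Reduce using α^8 ≡ α^4 + α^3 + α + 1 (mod α^8 + α^4 + α^3 + α + 1).
Reduced: α^7 + α^3 + α^2 + α + 1.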